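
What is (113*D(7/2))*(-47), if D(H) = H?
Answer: -37177/2 ≈ -18589.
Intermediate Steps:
(113*D(7/2))*(-47) = (113*(7/2))*(-47) = (791/2)*(-47) = -37177/2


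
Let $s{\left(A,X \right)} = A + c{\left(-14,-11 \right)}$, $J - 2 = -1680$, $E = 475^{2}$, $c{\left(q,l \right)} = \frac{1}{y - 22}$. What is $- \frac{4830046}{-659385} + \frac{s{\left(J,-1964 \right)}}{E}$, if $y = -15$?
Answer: $\frac{8056177705451}{1100925680625} \approx 7.3176$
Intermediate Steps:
$c{\left(q,l \right)} = - \frac{1}{37}$ ($c{\left(q,l \right)} = \frac{1}{-15 - 22} = \frac{1}{-37} = - \frac{1}{37}$)
$E = 225625$
$J = -1678$ ($J = 2 - 1680 = -1678$)
$s{\left(A,X \right)} = - \frac{1}{37} + A$ ($s{\left(A,X \right)} = A - \frac{1}{37} = - \frac{1}{37} + A$)
$- \frac{4830046}{-659385} + \frac{s{\left(J,-1964 \right)}}{E} = - \frac{4830046}{-659385} + \frac{- \frac{1}{37} - 1678}{225625} = \left(-4830046\right) \left(- \frac{1}{659385}\right) - \frac{62087}{8348125} = \frac{4830046}{659385} - \frac{62087}{8348125} = \frac{8056177705451}{1100925680625}$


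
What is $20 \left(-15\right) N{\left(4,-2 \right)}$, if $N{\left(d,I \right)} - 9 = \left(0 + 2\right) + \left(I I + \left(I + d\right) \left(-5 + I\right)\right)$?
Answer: $-300$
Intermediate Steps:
$N{\left(d,I \right)} = 11 + I^{2} + \left(-5 + I\right) \left(I + d\right)$ ($N{\left(d,I \right)} = 9 + \left(\left(0 + 2\right) + \left(I I + \left(I + d\right) \left(-5 + I\right)\right)\right) = 9 + \left(2 + \left(I^{2} + \left(-5 + I\right) \left(I + d\right)\right)\right) = 9 + \left(2 + I^{2} + \left(-5 + I\right) \left(I + d\right)\right) = 11 + I^{2} + \left(-5 + I\right) \left(I + d\right)$)
$20 \left(-15\right) N{\left(4,-2 \right)} = 20 \left(-15\right) \left(11 - -10 - 20 + 2 \left(-2\right)^{2} - 8\right) = - 300 \left(11 + 10 - 20 + 2 \cdot 4 - 8\right) = - 300 \left(11 + 10 - 20 + 8 - 8\right) = \left(-300\right) 1 = -300$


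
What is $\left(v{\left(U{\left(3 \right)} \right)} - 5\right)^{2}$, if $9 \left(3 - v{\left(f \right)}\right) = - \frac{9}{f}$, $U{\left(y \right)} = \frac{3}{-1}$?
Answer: $\frac{49}{9} \approx 5.4444$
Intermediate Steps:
$U{\left(y \right)} = -3$ ($U{\left(y \right)} = 3 \left(-1\right) = -3$)
$v{\left(f \right)} = 3 + \frac{1}{f}$ ($v{\left(f \right)} = 3 - \frac{\left(-9\right) \frac{1}{f}}{9} = 3 + \frac{1}{f}$)
$\left(v{\left(U{\left(3 \right)} \right)} - 5\right)^{2} = \left(\left(3 + \frac{1}{-3}\right) - 5\right)^{2} = \left(\left(3 - \frac{1}{3}\right) - 5\right)^{2} = \left(\frac{8}{3} - 5\right)^{2} = \left(- \frac{7}{3}\right)^{2} = \frac{49}{9}$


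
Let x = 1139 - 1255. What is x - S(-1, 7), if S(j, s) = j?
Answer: -115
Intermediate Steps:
x = -116
x - S(-1, 7) = -116 - 1*(-1) = -116 + 1 = -115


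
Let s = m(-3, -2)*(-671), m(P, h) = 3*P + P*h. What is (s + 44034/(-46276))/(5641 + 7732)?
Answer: 46554777/309424474 ≈ 0.15046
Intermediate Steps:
s = 2013 (s = -3*(3 - 2)*(-671) = -3*1*(-671) = -3*(-671) = 2013)
(s + 44034/(-46276))/(5641 + 7732) = (2013 + 44034/(-46276))/(5641 + 7732) = (2013 + 44034*(-1/46276))/13373 = (2013 - 22017/23138)*(1/13373) = (46554777/23138)*(1/13373) = 46554777/309424474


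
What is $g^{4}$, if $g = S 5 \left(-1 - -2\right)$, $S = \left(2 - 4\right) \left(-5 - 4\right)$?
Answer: $65610000$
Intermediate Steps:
$S = 18$ ($S = \left(-2\right) \left(-9\right) = 18$)
$g = 90$ ($g = 18 \cdot 5 \left(-1 - -2\right) = 90 \left(-1 + 2\right) = 90 \cdot 1 = 90$)
$g^{4} = 90^{4} = 65610000$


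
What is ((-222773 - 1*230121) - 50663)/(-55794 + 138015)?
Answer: -503557/82221 ≈ -6.1244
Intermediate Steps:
((-222773 - 1*230121) - 50663)/(-55794 + 138015) = ((-222773 - 230121) - 50663)/82221 = (-452894 - 50663)*(1/82221) = -503557*1/82221 = -503557/82221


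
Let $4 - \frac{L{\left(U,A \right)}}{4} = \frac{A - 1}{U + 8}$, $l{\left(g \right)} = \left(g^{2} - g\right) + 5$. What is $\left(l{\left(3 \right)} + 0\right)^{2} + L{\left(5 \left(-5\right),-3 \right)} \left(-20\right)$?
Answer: $- \frac{3063}{17} \approx -180.18$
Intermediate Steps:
$l{\left(g \right)} = 5 + g^{2} - g$
$L{\left(U,A \right)} = 16 - \frac{4 \left(-1 + A\right)}{8 + U}$ ($L{\left(U,A \right)} = 16 - 4 \frac{A - 1}{U + 8} = 16 - 4 \frac{-1 + A}{8 + U} = 16 - \frac{4 \left(-1 + A\right)}{8 + U}$)
$\left(l{\left(3 \right)} + 0\right)^{2} + L{\left(5 \left(-5\right),-3 \right)} \left(-20\right) = \left(\left(5 + 3^{2} - 3\right) + 0\right)^{2} + \frac{4 \left(33 - -3 + 4 \cdot 5 \left(-5\right)\right)}{8 + 5 \left(-5\right)} \left(-20\right) = \left(\left(5 + 9 - 3\right) + 0\right)^{2} + \frac{4 \left(33 + 3 + 4 \left(-25\right)\right)}{8 - 25} \left(-20\right) = \left(11 + 0\right)^{2} + \frac{4 \left(33 + 3 - 100\right)}{-17} \left(-20\right) = 11^{2} + 4 \left(- \frac{1}{17}\right) \left(-64\right) \left(-20\right) = 121 + \frac{256}{17} \left(-20\right) = 121 - \frac{5120}{17} = - \frac{3063}{17}$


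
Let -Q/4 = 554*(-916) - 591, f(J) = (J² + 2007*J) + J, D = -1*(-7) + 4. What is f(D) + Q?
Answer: 2054429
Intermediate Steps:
D = 11 (D = 7 + 4 = 11)
f(J) = J² + 2008*J
Q = 2032220 (Q = -4*(554*(-916) - 591) = -4*(-507464 - 591) = -4*(-508055) = 2032220)
f(D) + Q = 11*(2008 + 11) + 2032220 = 11*2019 + 2032220 = 22209 + 2032220 = 2054429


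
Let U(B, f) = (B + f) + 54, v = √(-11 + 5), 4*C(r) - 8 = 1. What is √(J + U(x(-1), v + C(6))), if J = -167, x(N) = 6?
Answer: √(-419 + 4*I*√6)/2 ≈ 0.11966 + 10.235*I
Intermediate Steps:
C(r) = 9/4 (C(r) = 2 + (¼)*1 = 2 + ¼ = 9/4)
v = I*√6 (v = √(-6) = I*√6 ≈ 2.4495*I)
U(B, f) = 54 + B + f
√(J + U(x(-1), v + C(6))) = √(-167 + (54 + 6 + (I*√6 + 9/4))) = √(-167 + (54 + 6 + (9/4 + I*√6))) = √(-167 + (249/4 + I*√6)) = √(-419/4 + I*√6)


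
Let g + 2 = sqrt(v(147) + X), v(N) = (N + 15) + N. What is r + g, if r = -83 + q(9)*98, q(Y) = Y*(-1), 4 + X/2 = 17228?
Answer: -967 + sqrt(34757) ≈ -780.57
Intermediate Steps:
X = 34448 (X = -8 + 2*17228 = -8 + 34456 = 34448)
q(Y) = -Y
v(N) = 15 + 2*N (v(N) = (15 + N) + N = 15 + 2*N)
r = -965 (r = -83 - 1*9*98 = -83 - 9*98 = -83 - 882 = -965)
g = -2 + sqrt(34757) (g = -2 + sqrt((15 + 2*147) + 34448) = -2 + sqrt((15 + 294) + 34448) = -2 + sqrt(309 + 34448) = -2 + sqrt(34757) ≈ 184.43)
r + g = -965 + (-2 + sqrt(34757)) = -967 + sqrt(34757)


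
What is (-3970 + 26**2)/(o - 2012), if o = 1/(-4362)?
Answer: 14368428/8776345 ≈ 1.6372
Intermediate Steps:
o = -1/4362 ≈ -0.00022925
(-3970 + 26**2)/(o - 2012) = (-3970 + 26**2)/(-1/4362 - 2012) = (-3970 + 676)/(-8776345/4362) = -3294*(-4362/8776345) = 14368428/8776345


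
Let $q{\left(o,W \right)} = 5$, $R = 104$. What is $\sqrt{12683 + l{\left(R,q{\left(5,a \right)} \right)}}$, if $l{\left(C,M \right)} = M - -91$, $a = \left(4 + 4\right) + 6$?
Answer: $\sqrt{12779} \approx 113.04$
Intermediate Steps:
$a = 14$ ($a = 8 + 6 = 14$)
$l{\left(C,M \right)} = 91 + M$ ($l{\left(C,M \right)} = M + 91 = 91 + M$)
$\sqrt{12683 + l{\left(R,q{\left(5,a \right)} \right)}} = \sqrt{12683 + \left(91 + 5\right)} = \sqrt{12683 + 96} = \sqrt{12779}$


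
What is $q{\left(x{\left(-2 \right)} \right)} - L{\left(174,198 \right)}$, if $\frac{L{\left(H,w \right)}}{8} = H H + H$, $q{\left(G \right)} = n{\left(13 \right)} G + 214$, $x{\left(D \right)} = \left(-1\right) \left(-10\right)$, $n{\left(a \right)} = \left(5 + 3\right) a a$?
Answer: $-229866$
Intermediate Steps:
$n{\left(a \right)} = 8 a^{2}$
$x{\left(D \right)} = 10$
$q{\left(G \right)} = 214 + 1352 G$ ($q{\left(G \right)} = 8 \cdot 13^{2} G + 214 = 8 \cdot 169 G + 214 = 1352 G + 214 = 214 + 1352 G$)
$L{\left(H,w \right)} = 8 H + 8 H^{2}$ ($L{\left(H,w \right)} = 8 \left(H H + H\right) = 8 \left(H^{2} + H\right) = 8 \left(H + H^{2}\right) = 8 H + 8 H^{2}$)
$q{\left(x{\left(-2 \right)} \right)} - L{\left(174,198 \right)} = \left(214 + 1352 \cdot 10\right) - 8 \cdot 174 \left(1 + 174\right) = \left(214 + 13520\right) - 8 \cdot 174 \cdot 175 = 13734 - 243600 = -229866$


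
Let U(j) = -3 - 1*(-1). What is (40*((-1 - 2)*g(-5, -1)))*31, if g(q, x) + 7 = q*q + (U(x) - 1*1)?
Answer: -55800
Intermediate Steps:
U(j) = -2 (U(j) = -3 + 1 = -2)
g(q, x) = -10 + q² (g(q, x) = -7 + (q*q + (-2 - 1*1)) = -7 + (q² + (-2 - 1)) = -7 + (q² - 3) = -7 + (-3 + q²) = -10 + q²)
(40*((-1 - 2)*g(-5, -1)))*31 = (40*((-1 - 2)*(-10 + (-5)²)))*31 = (40*(-3*(-10 + 25)))*31 = (40*(-3*15))*31 = (40*(-45))*31 = -1800*31 = -55800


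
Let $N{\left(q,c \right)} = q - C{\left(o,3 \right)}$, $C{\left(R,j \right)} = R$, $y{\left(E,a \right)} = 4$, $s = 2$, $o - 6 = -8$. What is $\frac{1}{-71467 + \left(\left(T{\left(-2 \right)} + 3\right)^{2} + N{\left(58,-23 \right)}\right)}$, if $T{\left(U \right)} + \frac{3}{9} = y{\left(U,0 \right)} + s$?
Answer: $- \frac{9}{641987} \approx -1.4019 \cdot 10^{-5}$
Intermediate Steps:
$o = -2$ ($o = 6 - 8 = -2$)
$N{\left(q,c \right)} = 2 + q$ ($N{\left(q,c \right)} = q - -2 = q + 2 = 2 + q$)
$T{\left(U \right)} = \frac{17}{3}$ ($T{\left(U \right)} = - \frac{1}{3} + \left(4 + 2\right) = - \frac{1}{3} + 6 = \frac{17}{3}$)
$\frac{1}{-71467 + \left(\left(T{\left(-2 \right)} + 3\right)^{2} + N{\left(58,-23 \right)}\right)} = \frac{1}{-71467 + \left(\left(\frac{17}{3} + 3\right)^{2} + \left(2 + 58\right)\right)} = \frac{1}{-71467 + \left(\left(\frac{26}{3}\right)^{2} + 60\right)} = \frac{1}{-71467 + \left(\frac{676}{9} + 60\right)} = \frac{1}{-71467 + \frac{1216}{9}} = \frac{1}{- \frac{641987}{9}} = - \frac{9}{641987}$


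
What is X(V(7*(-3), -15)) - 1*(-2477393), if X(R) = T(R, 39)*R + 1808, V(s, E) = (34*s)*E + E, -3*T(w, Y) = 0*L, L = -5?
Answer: 2479201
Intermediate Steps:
T(w, Y) = 0 (T(w, Y) = -0*(-5) = -⅓*0 = 0)
V(s, E) = E + 34*E*s (V(s, E) = 34*E*s + E = E + 34*E*s)
X(R) = 1808 (X(R) = 0*R + 1808 = 0 + 1808 = 1808)
X(V(7*(-3), -15)) - 1*(-2477393) = 1808 - 1*(-2477393) = 1808 + 2477393 = 2479201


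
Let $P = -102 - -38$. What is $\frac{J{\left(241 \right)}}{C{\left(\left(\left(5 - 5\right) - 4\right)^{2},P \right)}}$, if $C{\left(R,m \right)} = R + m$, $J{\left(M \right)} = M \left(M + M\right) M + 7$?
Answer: $- \frac{9331683}{16} \approx -5.8323 \cdot 10^{5}$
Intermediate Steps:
$P = -64$ ($P = -102 + 38 = -64$)
$J{\left(M \right)} = 7 + 2 M^{3}$ ($J{\left(M \right)} = M 2 M M + 7 = 2 M^{2} M + 7 = 2 M^{3} + 7 = 7 + 2 M^{3}$)
$\frac{J{\left(241 \right)}}{C{\left(\left(\left(5 - 5\right) - 4\right)^{2},P \right)}} = \frac{7 + 2 \cdot 241^{3}}{\left(\left(5 - 5\right) - 4\right)^{2} - 64} = \frac{7 + 2 \cdot 13997521}{\left(0 - 4\right)^{2} - 64} = \frac{7 + 27995042}{\left(-4\right)^{2} - 64} = \frac{27995049}{16 - 64} = \frac{27995049}{-48} = 27995049 \left(- \frac{1}{48}\right) = - \frac{9331683}{16}$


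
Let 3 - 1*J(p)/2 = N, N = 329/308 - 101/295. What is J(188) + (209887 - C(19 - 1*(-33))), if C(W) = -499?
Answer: 1365434659/6490 ≈ 2.1039e+5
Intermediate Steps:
N = 9421/12980 (N = 329*(1/308) - 101*1/295 = 47/44 - 101/295 = 9421/12980 ≈ 0.72581)
J(p) = 29519/6490 (J(p) = 6 - 2*9421/12980 = 6 - 9421/6490 = 29519/6490)
J(188) + (209887 - C(19 - 1*(-33))) = 29519/6490 + (209887 - 1*(-499)) = 29519/6490 + (209887 + 499) = 29519/6490 + 210386 = 1365434659/6490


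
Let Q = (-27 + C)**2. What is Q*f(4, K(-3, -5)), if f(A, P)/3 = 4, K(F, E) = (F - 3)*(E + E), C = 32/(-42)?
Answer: 1359556/147 ≈ 9248.7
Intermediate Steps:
C = -16/21 (C = 32*(-1/42) = -16/21 ≈ -0.76190)
K(F, E) = 2*E*(-3 + F) (K(F, E) = (-3 + F)*(2*E) = 2*E*(-3 + F))
Q = 339889/441 (Q = (-27 - 16/21)**2 = (-583/21)**2 = 339889/441 ≈ 770.72)
f(A, P) = 12 (f(A, P) = 3*4 = 12)
Q*f(4, K(-3, -5)) = (339889/441)*12 = 1359556/147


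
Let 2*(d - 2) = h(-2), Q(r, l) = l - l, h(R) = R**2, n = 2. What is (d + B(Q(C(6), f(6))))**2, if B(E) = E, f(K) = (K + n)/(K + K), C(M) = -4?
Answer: 16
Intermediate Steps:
f(K) = (2 + K)/(2*K) (f(K) = (K + 2)/(K + K) = (2 + K)/((2*K)) = (2 + K)*(1/(2*K)) = (2 + K)/(2*K))
Q(r, l) = 0
d = 4 (d = 2 + (1/2)*(-2)**2 = 2 + (1/2)*4 = 2 + 2 = 4)
(d + B(Q(C(6), f(6))))**2 = (4 + 0)**2 = 4**2 = 16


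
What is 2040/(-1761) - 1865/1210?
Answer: -383511/142054 ≈ -2.6998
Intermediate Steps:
2040/(-1761) - 1865/1210 = 2040*(-1/1761) - 1865*1/1210 = -680/587 - 373/242 = -383511/142054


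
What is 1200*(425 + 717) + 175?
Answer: 1370575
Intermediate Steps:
1200*(425 + 717) + 175 = 1200*1142 + 175 = 1370400 + 175 = 1370575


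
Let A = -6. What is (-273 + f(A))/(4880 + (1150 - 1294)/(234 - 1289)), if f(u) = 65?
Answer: -13715/321784 ≈ -0.042622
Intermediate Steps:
(-273 + f(A))/(4880 + (1150 - 1294)/(234 - 1289)) = (-273 + 65)/(4880 + (1150 - 1294)/(234 - 1289)) = -208/(4880 - 144/(-1055)) = -208/(4880 - 144*(-1/1055)) = -208/(4880 + 144/1055) = -208/5148544/1055 = -208*1055/5148544 = -13715/321784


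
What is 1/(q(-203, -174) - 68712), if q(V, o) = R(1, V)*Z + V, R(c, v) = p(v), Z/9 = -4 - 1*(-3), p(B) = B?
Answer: -1/67088 ≈ -1.4906e-5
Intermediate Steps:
Z = -9 (Z = 9*(-4 - 1*(-3)) = 9*(-4 + 3) = 9*(-1) = -9)
R(c, v) = v
q(V, o) = -8*V (q(V, o) = V*(-9) + V = -9*V + V = -8*V)
1/(q(-203, -174) - 68712) = 1/(-8*(-203) - 68712) = 1/(1624 - 68712) = 1/(-67088) = -1/67088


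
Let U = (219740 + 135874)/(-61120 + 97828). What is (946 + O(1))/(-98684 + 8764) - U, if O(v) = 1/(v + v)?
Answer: -762179881/78590080 ≈ -9.6982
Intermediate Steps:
O(v) = 1/(2*v)
U = 8467/874 (U = 355614/36708 = 355614*(1/36708) = 8467/874 ≈ 9.6876)
(946 + O(1))/(-98684 + 8764) - U = (946 + (1/2)/1)/(-98684 + 8764) - 1*8467/874 = (946 + (1/2)*1)/(-89920) - 8467/874 = (946 + 1/2)*(-1/89920) - 8467/874 = (1893/2)*(-1/89920) - 8467/874 = -1893/179840 - 8467/874 = -762179881/78590080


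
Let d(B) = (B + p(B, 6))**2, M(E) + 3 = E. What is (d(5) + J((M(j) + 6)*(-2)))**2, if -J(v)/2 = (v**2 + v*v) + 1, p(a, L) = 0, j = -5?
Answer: 1681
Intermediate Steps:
M(E) = -3 + E
J(v) = -2 - 4*v**2 (J(v) = -2*((v**2 + v*v) + 1) = -2*((v**2 + v**2) + 1) = -2*(2*v**2 + 1) = -2*(1 + 2*v**2) = -2 - 4*v**2)
d(B) = B**2 (d(B) = (B + 0)**2 = B**2)
(d(5) + J((M(j) + 6)*(-2)))**2 = (5**2 + (-2 - 4*4*((-3 - 5) + 6)**2))**2 = (25 + (-2 - 4*4*(-8 + 6)**2))**2 = (25 + (-2 - 4*(-2*(-2))**2))**2 = (25 + (-2 - 4*4**2))**2 = (25 + (-2 - 4*16))**2 = (25 + (-2 - 64))**2 = (25 - 66)**2 = (-41)**2 = 1681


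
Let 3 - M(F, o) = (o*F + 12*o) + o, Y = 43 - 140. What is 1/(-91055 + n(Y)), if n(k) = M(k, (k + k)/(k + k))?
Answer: -1/90968 ≈ -1.0993e-5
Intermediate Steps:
Y = -97
M(F, o) = 3 - 13*o - F*o (M(F, o) = 3 - ((o*F + 12*o) + o) = 3 - ((F*o + 12*o) + o) = 3 - ((12*o + F*o) + o) = 3 - (13*o + F*o) = 3 + (-13*o - F*o) = 3 - 13*o - F*o)
n(k) = -10 - k (n(k) = 3 - 13*(k + k)/(k + k) - k*(k + k)/(k + k) = 3 - 13*2*k/(2*k) - k*(2*k)/((2*k)) = 3 - 13*2*k*1/(2*k) - k*(2*k)*(1/(2*k)) = 3 - 13*1 - 1*k*1 = 3 - 13 - k = -10 - k)
1/(-91055 + n(Y)) = 1/(-91055 + (-10 - 1*(-97))) = 1/(-91055 + (-10 + 97)) = 1/(-91055 + 87) = 1/(-90968) = -1/90968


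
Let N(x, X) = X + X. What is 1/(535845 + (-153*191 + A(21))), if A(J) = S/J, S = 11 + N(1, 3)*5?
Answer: 21/10639103 ≈ 1.9739e-6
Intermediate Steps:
N(x, X) = 2*X
S = 41 (S = 11 + (2*3)*5 = 11 + 6*5 = 11 + 30 = 41)
A(J) = 41/J
1/(535845 + (-153*191 + A(21))) = 1/(535845 + (-153*191 + 41/21)) = 1/(535845 + (-29223 + 41*(1/21))) = 1/(535845 + (-29223 + 41/21)) = 1/(535845 - 613642/21) = 1/(10639103/21) = 21/10639103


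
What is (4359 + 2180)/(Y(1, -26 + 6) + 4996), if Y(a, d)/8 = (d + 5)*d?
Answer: 6539/7396 ≈ 0.88413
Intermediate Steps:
Y(a, d) = 8*d*(5 + d) (Y(a, d) = 8*((d + 5)*d) = 8*((5 + d)*d) = 8*(d*(5 + d)) = 8*d*(5 + d))
(4359 + 2180)/(Y(1, -26 + 6) + 4996) = (4359 + 2180)/(8*(-26 + 6)*(5 + (-26 + 6)) + 4996) = 6539/(8*(-20)*(5 - 20) + 4996) = 6539/(8*(-20)*(-15) + 4996) = 6539/(2400 + 4996) = 6539/7396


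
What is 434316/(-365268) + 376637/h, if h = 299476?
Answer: 625518775/9115749964 ≈ 0.068620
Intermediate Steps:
434316/(-365268) + 376637/h = 434316/(-365268) + 376637/299476 = 434316*(-1/365268) + 376637*(1/299476) = -36193/30439 + 376637/299476 = 625518775/9115749964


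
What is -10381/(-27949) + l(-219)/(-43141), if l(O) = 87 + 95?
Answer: 63251429/172249687 ≈ 0.36721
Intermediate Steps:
l(O) = 182
-10381/(-27949) + l(-219)/(-43141) = -10381/(-27949) + 182/(-43141) = -10381*(-1/27949) + 182*(-1/43141) = 10381/27949 - 26/6163 = 63251429/172249687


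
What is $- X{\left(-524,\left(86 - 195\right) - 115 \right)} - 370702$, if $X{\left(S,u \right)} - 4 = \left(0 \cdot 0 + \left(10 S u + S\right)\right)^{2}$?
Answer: $-1376483082402$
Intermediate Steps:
$X{\left(S,u \right)} = 4 + \left(S + 10 S u\right)^{2}$ ($X{\left(S,u \right)} = 4 + \left(0 \cdot 0 + \left(10 S u + S\right)\right)^{2} = 4 + \left(0 + \left(10 S u + S\right)\right)^{2} = 4 + \left(0 + \left(S + 10 S u\right)\right)^{2} = 4 + \left(S + 10 S u\right)^{2}$)
$- X{\left(-524,\left(86 - 195\right) - 115 \right)} - 370702 = - (4 + \left(-524\right)^{2} \left(1 + 10 \left(\left(86 - 195\right) - 115\right)\right)^{2}) - 370702 = - (4 + 274576 \left(1 + 10 \left(-109 - 115\right)\right)^{2}) - 370702 = - (4 + 274576 \left(1 + 10 \left(-224\right)\right)^{2}) - 370702 = - (4 + 274576 \left(1 - 2240\right)^{2}) - 370702 = - (4 + 274576 \left(-2239\right)^{2}) - 370702 = - (4 + 274576 \cdot 5013121) - 370702 = - (4 + 1376482711696) - 370702 = \left(-1\right) 1376482711700 - 370702 = -1376482711700 - 370702 = -1376483082402$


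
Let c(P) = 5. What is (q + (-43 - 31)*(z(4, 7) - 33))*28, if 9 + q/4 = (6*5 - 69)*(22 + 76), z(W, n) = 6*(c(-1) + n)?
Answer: -509880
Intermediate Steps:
z(W, n) = 30 + 6*n (z(W, n) = 6*(5 + n) = 30 + 6*n)
q = -15324 (q = -36 + 4*((6*5 - 69)*(22 + 76)) = -36 + 4*((30 - 69)*98) = -36 + 4*(-39*98) = -36 + 4*(-3822) = -36 - 15288 = -15324)
(q + (-43 - 31)*(z(4, 7) - 33))*28 = (-15324 + (-43 - 31)*((30 + 6*7) - 33))*28 = (-15324 - 74*((30 + 42) - 33))*28 = (-15324 - 74*(72 - 33))*28 = (-15324 - 74*39)*28 = (-15324 - 2886)*28 = -18210*28 = -509880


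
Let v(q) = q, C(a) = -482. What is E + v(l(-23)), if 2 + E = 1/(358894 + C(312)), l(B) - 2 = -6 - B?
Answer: 6093005/358412 ≈ 17.000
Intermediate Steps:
l(B) = -4 - B (l(B) = 2 + (-6 - B) = -4 - B)
E = -716823/358412 (E = -2 + 1/(358894 - 482) = -2 + 1/358412 = -716823/358412 ≈ -2.0000)
E + v(l(-23)) = -716823/358412 + (-4 - 1*(-23)) = -716823/358412 + (-4 + 23) = -716823/358412 + 19 = 6093005/358412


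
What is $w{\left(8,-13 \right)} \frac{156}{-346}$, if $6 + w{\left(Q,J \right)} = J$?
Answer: $\frac{1482}{173} \approx 8.5665$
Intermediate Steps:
$w{\left(Q,J \right)} = -6 + J$
$w{\left(8,-13 \right)} \frac{156}{-346} = \left(-6 - 13\right) \frac{156}{-346} = - 19 \cdot 156 \left(- \frac{1}{346}\right) = \left(-19\right) \left(- \frac{78}{173}\right) = \frac{1482}{173}$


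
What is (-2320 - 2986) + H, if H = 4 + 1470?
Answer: -3832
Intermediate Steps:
H = 1474
(-2320 - 2986) + H = (-2320 - 2986) + 1474 = -5306 + 1474 = -3832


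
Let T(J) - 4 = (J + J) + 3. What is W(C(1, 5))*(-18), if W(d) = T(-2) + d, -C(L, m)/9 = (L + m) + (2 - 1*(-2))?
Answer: 1566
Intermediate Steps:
C(L, m) = -36 - 9*L - 9*m (C(L, m) = -9*((L + m) + (2 - 1*(-2))) = -9*((L + m) + (2 + 2)) = -9*((L + m) + 4) = -9*(4 + L + m) = -36 - 9*L - 9*m)
T(J) = 7 + 2*J (T(J) = 4 + ((J + J) + 3) = 4 + (2*J + 3) = 4 + (3 + 2*J) = 7 + 2*J)
W(d) = 3 + d (W(d) = (7 + 2*(-2)) + d = (7 - 4) + d = 3 + d)
W(C(1, 5))*(-18) = (3 + (-36 - 9*1 - 9*5))*(-18) = (3 + (-36 - 9 - 45))*(-18) = (3 - 90)*(-18) = -87*(-18) = 1566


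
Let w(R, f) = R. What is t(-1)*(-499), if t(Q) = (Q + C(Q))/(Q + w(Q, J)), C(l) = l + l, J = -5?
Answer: -1497/2 ≈ -748.50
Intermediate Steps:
C(l) = 2*l
t(Q) = 3/2 (t(Q) = (Q + 2*Q)/(Q + Q) = (3*Q)/((2*Q)) = (3*Q)*(1/(2*Q)) = 3/2)
t(-1)*(-499) = (3/2)*(-499) = -1497/2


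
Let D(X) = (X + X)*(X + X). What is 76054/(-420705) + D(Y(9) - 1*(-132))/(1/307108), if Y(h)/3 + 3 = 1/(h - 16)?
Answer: 380455065059901194/20614545 ≈ 1.8456e+10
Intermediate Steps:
Y(h) = -9 + 3/(-16 + h) (Y(h) = -9 + 3/(h - 16) = -9 + 3/(-16 + h))
D(X) = 4*X² (D(X) = (2*X)*(2*X) = 4*X²)
76054/(-420705) + D(Y(9) - 1*(-132))/(1/307108) = 76054/(-420705) + (4*(3*(49 - 3*9)/(-16 + 9) - 1*(-132))²)/(1/307108) = 76054*(-1/420705) + (4*(3*(49 - 27)/(-7) + 132)²)/(1/307108) = -76054/420705 + (4*(3*(-⅐)*22 + 132)²)*307108 = -76054/420705 + (4*(-66/7 + 132)²)*307108 = -76054/420705 + (4*(858/7)²)*307108 = -76054/420705 + (4*(736164/49))*307108 = -76054/420705 + (2944656/49)*307108 = -76054/420705 + 904327414848/49 = 380455065059901194/20614545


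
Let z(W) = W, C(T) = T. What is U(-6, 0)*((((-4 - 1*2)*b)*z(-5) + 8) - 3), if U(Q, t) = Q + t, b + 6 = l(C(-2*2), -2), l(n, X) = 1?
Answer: 870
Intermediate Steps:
b = -5 (b = -6 + 1 = -5)
U(-6, 0)*((((-4 - 1*2)*b)*z(-5) + 8) - 3) = (-6 + 0)*((((-4 - 1*2)*(-5))*(-5) + 8) - 3) = -6*((((-4 - 2)*(-5))*(-5) + 8) - 3) = -6*((-6*(-5)*(-5) + 8) - 3) = -6*((30*(-5) + 8) - 3) = -6*((-150 + 8) - 3) = -6*(-142 - 3) = -6*(-145) = 870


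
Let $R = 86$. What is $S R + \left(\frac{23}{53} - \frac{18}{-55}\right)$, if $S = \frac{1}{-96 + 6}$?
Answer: $- \frac{5098}{26235} \approx -0.19432$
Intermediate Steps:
$S = - \frac{1}{90}$ ($S = \frac{1}{-90} = - \frac{1}{90} \approx -0.011111$)
$S R + \left(\frac{23}{53} - \frac{18}{-55}\right) = \left(- \frac{1}{90}\right) 86 + \left(\frac{23}{53} - \frac{18}{-55}\right) = - \frac{43}{45} + \left(23 \cdot \frac{1}{53} - - \frac{18}{55}\right) = - \frac{43}{45} + \left(\frac{23}{53} + \frac{18}{55}\right) = - \frac{43}{45} + \frac{2219}{2915} = - \frac{5098}{26235}$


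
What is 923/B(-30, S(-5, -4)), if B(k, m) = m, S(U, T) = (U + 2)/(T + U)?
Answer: 2769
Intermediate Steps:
S(U, T) = (2 + U)/(T + U)
923/B(-30, S(-5, -4)) = 923/(((2 - 5)/(-4 - 5))) = 923/((-3/(-9))) = 923/((-⅑*(-3))) = 923/(⅓) = 923*3 = 2769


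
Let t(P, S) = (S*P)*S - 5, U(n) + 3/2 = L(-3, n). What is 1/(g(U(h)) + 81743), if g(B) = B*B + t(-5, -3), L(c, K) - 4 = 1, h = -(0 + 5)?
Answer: 4/326821 ≈ 1.2239e-5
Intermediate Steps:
h = -5 (h = -1*5 = -5)
L(c, K) = 5 (L(c, K) = 4 + 1 = 5)
U(n) = 7/2 (U(n) = -3/2 + 5 = 7/2)
t(P, S) = -5 + P*S**2 (t(P, S) = (P*S)*S - 5 = P*S**2 - 5 = -5 + P*S**2)
g(B) = -50 + B**2 (g(B) = B*B + (-5 - 5*(-3)**2) = B**2 + (-5 - 5*9) = B**2 + (-5 - 45) = B**2 - 50 = -50 + B**2)
1/(g(U(h)) + 81743) = 1/((-50 + (7/2)**2) + 81743) = 1/((-50 + 49/4) + 81743) = 1/(-151/4 + 81743) = 1/(326821/4) = 4/326821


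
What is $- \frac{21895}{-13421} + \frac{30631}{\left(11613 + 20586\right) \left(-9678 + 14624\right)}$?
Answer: $\frac{3487326779981}{2137378184934} \approx 1.6316$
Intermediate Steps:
$- \frac{21895}{-13421} + \frac{30631}{\left(11613 + 20586\right) \left(-9678 + 14624\right)} = \left(-21895\right) \left(- \frac{1}{13421}\right) + \frac{30631}{32199 \cdot 4946} = \frac{21895}{13421} + \frac{30631}{159256254} = \frac{3487326779981}{2137378184934}$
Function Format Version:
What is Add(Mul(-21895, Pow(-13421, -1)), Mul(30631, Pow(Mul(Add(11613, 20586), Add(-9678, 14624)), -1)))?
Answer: Rational(3487326779981, 2137378184934) ≈ 1.6316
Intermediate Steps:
Add(Mul(-21895, Pow(-13421, -1)), Mul(30631, Pow(Mul(Add(11613, 20586), Add(-9678, 14624)), -1))) = Add(Mul(-21895, Rational(-1, 13421)), Mul(30631, Pow(Mul(32199, 4946), -1))) = Add(Rational(21895, 13421), Mul(30631, Pow(159256254, -1))) = Add(Rational(21895, 13421), Mul(30631, Rational(1, 159256254))) = Add(Rational(21895, 13421), Rational(30631, 159256254)) = Rational(3487326779981, 2137378184934)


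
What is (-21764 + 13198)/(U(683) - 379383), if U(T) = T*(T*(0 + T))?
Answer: -4283/159116302 ≈ -2.6917e-5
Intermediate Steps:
U(T) = T³ (U(T) = T*(T*T) = T*T² = T³)
(-21764 + 13198)/(U(683) - 379383) = (-21764 + 13198)/(683³ - 379383) = -8566/(318611987 - 379383) = -8566/318232604 = -8566*1/318232604 = -4283/159116302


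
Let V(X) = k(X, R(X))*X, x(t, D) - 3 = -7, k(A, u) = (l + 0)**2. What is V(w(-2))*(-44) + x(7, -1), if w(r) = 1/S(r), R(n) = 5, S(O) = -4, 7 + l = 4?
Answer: 95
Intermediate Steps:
l = -3 (l = -7 + 4 = -3)
k(A, u) = 9 (k(A, u) = (-3 + 0)**2 = (-3)**2 = 9)
w(r) = -1/4 (w(r) = 1/(-4) = -1/4)
x(t, D) = -4 (x(t, D) = 3 - 7 = -4)
V(X) = 9*X
V(w(-2))*(-44) + x(7, -1) = (9*(-1/4))*(-44) - 4 = -9/4*(-44) - 4 = 99 - 4 = 95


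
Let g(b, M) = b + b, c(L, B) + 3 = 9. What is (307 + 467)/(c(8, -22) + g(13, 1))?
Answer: 387/16 ≈ 24.188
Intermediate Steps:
c(L, B) = 6 (c(L, B) = -3 + 9 = 6)
g(b, M) = 2*b
(307 + 467)/(c(8, -22) + g(13, 1)) = (307 + 467)/(6 + 2*13) = 774/(6 + 26) = 774/32 = 774*(1/32) = 387/16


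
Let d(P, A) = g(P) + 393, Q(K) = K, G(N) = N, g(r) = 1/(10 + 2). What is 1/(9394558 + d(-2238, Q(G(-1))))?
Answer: 12/112739413 ≈ 1.0644e-7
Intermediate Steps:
g(r) = 1/12
d(P, A) = 4717/12 (d(P, A) = 1/12 + 393 = 4717/12)
1/(9394558 + d(-2238, Q(G(-1)))) = 1/(9394558 + 4717/12) = 1/(112739413/12) = 12/112739413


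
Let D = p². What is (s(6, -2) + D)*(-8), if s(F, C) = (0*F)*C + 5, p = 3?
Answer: -112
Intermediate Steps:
s(F, C) = 5 (s(F, C) = 0*C + 5 = 0 + 5 = 5)
D = 9 (D = 3² = 9)
(s(6, -2) + D)*(-8) = (5 + 9)*(-8) = 14*(-8) = -112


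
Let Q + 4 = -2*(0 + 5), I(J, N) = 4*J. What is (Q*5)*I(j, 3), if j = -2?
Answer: 560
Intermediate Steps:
Q = -14 (Q = -4 - 2*(0 + 5) = -4 - 2*5 = -4 - 10 = -14)
(Q*5)*I(j, 3) = (-14*5)*(4*(-2)) = -70*(-8) = 560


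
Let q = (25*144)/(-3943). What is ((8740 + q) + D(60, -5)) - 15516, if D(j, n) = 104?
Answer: -26311296/3943 ≈ -6672.9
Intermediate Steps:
q = -3600/3943 (q = 3600*(-1/3943) = -3600/3943 ≈ -0.91301)
((8740 + q) + D(60, -5)) - 15516 = ((8740 - 3600/3943) + 104) - 15516 = (34458220/3943 + 104) - 15516 = 34868292/3943 - 15516 = -26311296/3943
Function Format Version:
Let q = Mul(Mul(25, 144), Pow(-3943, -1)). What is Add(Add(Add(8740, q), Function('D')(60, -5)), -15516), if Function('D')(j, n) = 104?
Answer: Rational(-26311296, 3943) ≈ -6672.9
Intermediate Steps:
q = Rational(-3600, 3943) (q = Mul(3600, Rational(-1, 3943)) = Rational(-3600, 3943) ≈ -0.91301)
Add(Add(Add(8740, q), Function('D')(60, -5)), -15516) = Add(Add(Add(8740, Rational(-3600, 3943)), 104), -15516) = Add(Add(Rational(34458220, 3943), 104), -15516) = Add(Rational(34868292, 3943), -15516) = Rational(-26311296, 3943)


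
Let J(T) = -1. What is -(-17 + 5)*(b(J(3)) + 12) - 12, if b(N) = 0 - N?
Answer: 144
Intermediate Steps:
b(N) = -N
-(-17 + 5)*(b(J(3)) + 12) - 12 = -(-17 + 5)*(-1*(-1) + 12) - 12 = -(-12)*(1 + 12) - 12 = -(-12)*13 - 12 = -1*(-156) - 12 = 156 - 12 = 144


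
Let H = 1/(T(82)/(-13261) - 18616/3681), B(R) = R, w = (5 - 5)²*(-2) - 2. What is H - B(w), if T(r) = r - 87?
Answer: 444883001/246848371 ≈ 1.8023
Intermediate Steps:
T(r) = -87 + r
w = -2 (w = 0²*(-2) - 2 = 0*(-2) - 2 = 0 - 2 = -2)
H = -48813741/246848371 (H = 1/((-87 + 82)/(-13261) - 18616/3681) = 1/(-5*(-1/13261) - 18616*1/3681) = 1/(5/13261 - 18616/3681) = 1/(-246848371/48813741) = -48813741/246848371 ≈ -0.19775)
H - B(w) = -48813741/246848371 - 1*(-2) = -48813741/246848371 + 2 = 444883001/246848371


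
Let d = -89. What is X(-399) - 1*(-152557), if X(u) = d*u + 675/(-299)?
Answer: 56231657/299 ≈ 1.8807e+5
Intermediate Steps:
X(u) = -675/299 - 89*u (X(u) = -89*u + 675/(-299) = -89*u + 675*(-1/299) = -89*u - 675/299 = -675/299 - 89*u)
X(-399) - 1*(-152557) = (-675/299 - 89*(-399)) - 1*(-152557) = (-675/299 + 35511) + 152557 = 10617114/299 + 152557 = 56231657/299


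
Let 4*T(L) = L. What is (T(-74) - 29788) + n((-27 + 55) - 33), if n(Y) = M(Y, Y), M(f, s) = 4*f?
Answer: -59653/2 ≈ -29827.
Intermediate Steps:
T(L) = L/4
n(Y) = 4*Y
(T(-74) - 29788) + n((-27 + 55) - 33) = ((¼)*(-74) - 29788) + 4*((-27 + 55) - 33) = (-37/2 - 29788) + 4*(28 - 33) = -59613/2 + 4*(-5) = -59613/2 - 20 = -59653/2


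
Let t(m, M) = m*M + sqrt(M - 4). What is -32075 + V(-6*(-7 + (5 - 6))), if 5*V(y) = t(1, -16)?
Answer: -160391/5 + 2*I*sqrt(5)/5 ≈ -32078.0 + 0.89443*I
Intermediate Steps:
t(m, M) = sqrt(-4 + M) + M*m (t(m, M) = M*m + sqrt(-4 + M) = sqrt(-4 + M) + M*m)
V(y) = -16/5 + 2*I*sqrt(5)/5 (V(y) = (sqrt(-4 - 16) - 16*1)/5 = (sqrt(-20) - 16)/5 = (2*I*sqrt(5) - 16)/5 = (-16 + 2*I*sqrt(5))/5 = -16/5 + 2*I*sqrt(5)/5)
-32075 + V(-6*(-7 + (5 - 6))) = -32075 + (-16/5 + 2*I*sqrt(5)/5) = -160391/5 + 2*I*sqrt(5)/5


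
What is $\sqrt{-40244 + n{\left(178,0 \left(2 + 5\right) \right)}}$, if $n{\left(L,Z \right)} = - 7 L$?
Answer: $3 i \sqrt{4610} \approx 203.69 i$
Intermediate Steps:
$\sqrt{-40244 + n{\left(178,0 \left(2 + 5\right) \right)}} = \sqrt{-40244 - 1246} = \sqrt{-41490} = 3 i \sqrt{4610}$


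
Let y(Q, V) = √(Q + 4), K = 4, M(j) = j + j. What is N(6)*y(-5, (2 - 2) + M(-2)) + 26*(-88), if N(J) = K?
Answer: -2288 + 4*I ≈ -2288.0 + 4.0*I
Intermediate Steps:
M(j) = 2*j
N(J) = 4
y(Q, V) = √(4 + Q)
N(6)*y(-5, (2 - 2) + M(-2)) + 26*(-88) = 4*√(4 - 5) + 26*(-88) = 4*√(-1) - 2288 = 4*I - 2288 = -2288 + 4*I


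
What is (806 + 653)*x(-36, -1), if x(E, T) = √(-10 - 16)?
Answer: 1459*I*√26 ≈ 7439.5*I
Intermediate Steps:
x(E, T) = I*√26 (x(E, T) = √(-26) = I*√26)
(806 + 653)*x(-36, -1) = (806 + 653)*(I*√26) = 1459*(I*√26) = 1459*I*√26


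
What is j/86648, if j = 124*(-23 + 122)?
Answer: 3069/21662 ≈ 0.14168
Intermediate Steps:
j = 12276 (j = 124*99 = 12276)
j/86648 = 12276/86648 = 12276*(1/86648) = 3069/21662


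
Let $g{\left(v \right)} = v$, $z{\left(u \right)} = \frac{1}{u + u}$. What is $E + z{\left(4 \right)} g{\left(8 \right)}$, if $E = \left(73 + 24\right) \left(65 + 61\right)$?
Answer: $12223$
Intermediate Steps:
$z{\left(u \right)} = \frac{1}{2 u}$
$E = 12222$ ($E = 97 \cdot 126 = 12222$)
$E + z{\left(4 \right)} g{\left(8 \right)} = 12222 + \frac{1}{2 \cdot 4} \cdot 8 = 12222 + \frac{1}{2} \cdot \frac{1}{4} \cdot 8 = 12222 + \frac{1}{8} \cdot 8 = 12222 + 1 = 12223$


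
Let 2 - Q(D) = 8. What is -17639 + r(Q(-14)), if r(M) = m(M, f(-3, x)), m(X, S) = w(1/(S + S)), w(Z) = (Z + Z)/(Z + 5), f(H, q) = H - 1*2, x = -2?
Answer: -864313/49 ≈ -17639.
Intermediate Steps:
Q(D) = -6 (Q(D) = 2 - 1*8 = 2 - 8 = -6)
f(H, q) = -2 + H (f(H, q) = H - 2 = -2 + H)
w(Z) = 2*Z/(5 + Z) (w(Z) = (2*Z)/(5 + Z) = 2*Z/(5 + Z))
m(X, S) = 1/(S*(5 + 1/(2*S))) (m(X, S) = 2/((S + S)*(5 + 1/(S + S))) = 2/(((2*S))*(5 + 1/(2*S))) = 2*(1/(2*S))/(5 + 1/(2*S)) = 1/(S*(5 + 1/(2*S))))
r(M) = -2/49 (r(M) = 2/(1 + 10*(-2 - 3)) = 2/(1 + 10*(-5)) = 2/(1 - 50) = 2/(-49) = 2*(-1/49) = -2/49)
-17639 + r(Q(-14)) = -17639 - 2/49 = -864313/49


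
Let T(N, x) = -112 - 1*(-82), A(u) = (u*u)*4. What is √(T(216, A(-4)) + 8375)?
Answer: √8345 ≈ 91.351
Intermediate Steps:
A(u) = 4*u² (A(u) = u²*4 = 4*u²)
T(N, x) = -30 (T(N, x) = -112 + 82 = -30)
√(T(216, A(-4)) + 8375) = √(-30 + 8375) = √8345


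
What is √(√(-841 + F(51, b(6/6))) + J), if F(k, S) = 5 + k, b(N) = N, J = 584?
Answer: √(584 + I*√785) ≈ 24.173 + 0.57953*I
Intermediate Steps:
√(√(-841 + F(51, b(6/6))) + J) = √(√(-841 + (5 + 51)) + 584) = √(√(-841 + 56) + 584) = √(√(-785) + 584) = √(I*√785 + 584) = √(584 + I*√785)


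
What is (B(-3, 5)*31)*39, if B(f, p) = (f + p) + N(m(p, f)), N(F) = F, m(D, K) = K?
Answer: -1209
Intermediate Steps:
B(f, p) = p + 2*f (B(f, p) = (f + p) + f = p + 2*f)
(B(-3, 5)*31)*39 = ((5 + 2*(-3))*31)*39 = ((5 - 6)*31)*39 = -1*31*39 = -31*39 = -1209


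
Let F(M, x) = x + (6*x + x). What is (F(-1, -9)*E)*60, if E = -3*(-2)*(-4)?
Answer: 103680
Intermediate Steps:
F(M, x) = 8*x (F(M, x) = x + 7*x = 8*x)
E = -24 (E = 6*(-4) = -24)
(F(-1, -9)*E)*60 = ((8*(-9))*(-24))*60 = -72*(-24)*60 = 1728*60 = 103680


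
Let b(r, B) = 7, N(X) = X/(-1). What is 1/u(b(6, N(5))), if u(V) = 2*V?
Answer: 1/14 ≈ 0.071429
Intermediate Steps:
N(X) = -X (N(X) = X*(-1) = -X)
1/u(b(6, N(5))) = 1/(2*7) = 1/14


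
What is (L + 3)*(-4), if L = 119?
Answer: -488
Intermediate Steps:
(L + 3)*(-4) = (119 + 3)*(-4) = 122*(-4) = -488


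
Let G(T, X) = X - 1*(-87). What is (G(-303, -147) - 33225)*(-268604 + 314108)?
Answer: -1514600640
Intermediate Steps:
G(T, X) = 87 + X (G(T, X) = X + 87 = 87 + X)
(G(-303, -147) - 33225)*(-268604 + 314108) = ((87 - 147) - 33225)*(-268604 + 314108) = (-60 - 33225)*45504 = -33285*45504 = -1514600640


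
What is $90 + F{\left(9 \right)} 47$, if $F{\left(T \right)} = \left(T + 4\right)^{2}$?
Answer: $8033$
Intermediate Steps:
$F{\left(T \right)} = \left(4 + T\right)^{2}$
$90 + F{\left(9 \right)} 47 = 90 + \left(4 + 9\right)^{2} \cdot 47 = 90 + 13^{2} \cdot 47 = 90 + 169 \cdot 47 = 90 + 7943 = 8033$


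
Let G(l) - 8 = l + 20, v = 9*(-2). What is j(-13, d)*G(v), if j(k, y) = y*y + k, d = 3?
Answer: -40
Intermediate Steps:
j(k, y) = k + y² (j(k, y) = y² + k = k + y²)
v = -18
G(l) = 28 + l (G(l) = 8 + (l + 20) = 8 + (20 + l) = 28 + l)
j(-13, d)*G(v) = (-13 + 3²)*(28 - 18) = (-13 + 9)*10 = -4*10 = -40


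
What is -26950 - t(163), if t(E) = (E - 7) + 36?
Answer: -27142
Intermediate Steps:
t(E) = 29 + E (t(E) = (-7 + E) + 36 = 29 + E)
-26950 - t(163) = -26950 - (29 + 163) = -26950 - 1*192 = -26950 - 192 = -27142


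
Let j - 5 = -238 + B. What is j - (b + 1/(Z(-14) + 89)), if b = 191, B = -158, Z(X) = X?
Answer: -43651/75 ≈ -582.01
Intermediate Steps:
j = -391 (j = 5 + (-238 - 158) = 5 - 396 = -391)
j - (b + 1/(Z(-14) + 89)) = -391 - (191 + 1/(-14 + 89)) = -391 - (191 + 1/75) = -391 - 1*14326/75 = -391 - 14326/75 = -43651/75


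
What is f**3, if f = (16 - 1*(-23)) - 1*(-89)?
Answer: 2097152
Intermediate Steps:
f = 128 (f = (16 + 23) + 89 = 39 + 89 = 128)
f**3 = 128**3 = 2097152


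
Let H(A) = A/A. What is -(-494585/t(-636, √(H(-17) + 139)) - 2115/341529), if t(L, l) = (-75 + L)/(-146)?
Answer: 8220536363885/80942373 ≈ 1.0156e+5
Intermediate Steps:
H(A) = 1
t(L, l) = 75/146 - L/146 (t(L, l) = (-75 + L)*(-1/146) = 75/146 - L/146)
-(-494585/t(-636, √(H(-17) + 139)) - 2115/341529) = -(-494585/(75/146 - 1/146*(-636)) - 2115/341529) = -(-494585/(75/146 + 318/73) - 2115*1/341529) = -(-494585/711/146 - 705/113843) = -(-494585*146/711 - 705/113843) = -(-72209410/711 - 705/113843) = -1*(-8220536363885/80942373) = 8220536363885/80942373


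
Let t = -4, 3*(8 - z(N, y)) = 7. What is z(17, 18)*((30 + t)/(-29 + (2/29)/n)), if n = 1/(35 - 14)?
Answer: -754/141 ≈ -5.3475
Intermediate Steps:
n = 1/21 ≈ 0.047619
z(N, y) = 17/3 (z(N, y) = 8 - ⅓*7 = 8 - 7/3 = 17/3)
z(17, 18)*((30 + t)/(-29 + (2/29)/n)) = 17*((30 - 4)/(-29 + (2/29)/(1/21)))/3 = 17*(26/(-29 + (2*(1/29))*21))/3 = 17*(26/(-29 + (2/29)*21))/3 = 17*(26/(-29 + 42/29))/3 = 17*(26/(-799/29))/3 = 17*(26*(-29/799))/3 = (17/3)*(-754/799) = -754/141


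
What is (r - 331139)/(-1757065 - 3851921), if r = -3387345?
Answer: 1859242/2804493 ≈ 0.66295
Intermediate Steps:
(r - 331139)/(-1757065 - 3851921) = (-3387345 - 331139)/(-1757065 - 3851921) = -3718484/(-5608986) = -3718484*(-1/5608986) = 1859242/2804493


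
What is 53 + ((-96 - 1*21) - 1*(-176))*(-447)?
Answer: -26320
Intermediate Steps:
53 + ((-96 - 1*21) - 1*(-176))*(-447) = 53 + ((-96 - 21) + 176)*(-447) = 53 + (-117 + 176)*(-447) = 53 + 59*(-447) = 53 - 26373 = -26320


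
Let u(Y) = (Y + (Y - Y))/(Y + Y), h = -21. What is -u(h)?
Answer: -½ ≈ -0.50000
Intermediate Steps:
u(Y) = ½ (u(Y) = (Y + 0)/((2*Y)) = Y*(1/(2*Y)) = ½)
-u(h) = -1*½ = -½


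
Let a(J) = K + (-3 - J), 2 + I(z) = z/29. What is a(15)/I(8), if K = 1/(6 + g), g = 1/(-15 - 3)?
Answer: 27666/2675 ≈ 10.342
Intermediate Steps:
g = -1/18 (g = 1/(-18) = -1/18 ≈ -0.055556)
K = 18/107 (K = 1/(6 - 1/18) = 1/(107/18) = 18/107 ≈ 0.16822)
I(z) = -2 + z/29
a(J) = -303/107 - J (a(J) = 18/107 + (-3 - J) = -303/107 - J)
a(15)/I(8) = (-303/107 - 1*15)/(-2 + (1/29)*8) = (-303/107 - 15)/(-2 + 8/29) = -1908/(107*(-50/29)) = -1908/107*(-29/50) = 27666/2675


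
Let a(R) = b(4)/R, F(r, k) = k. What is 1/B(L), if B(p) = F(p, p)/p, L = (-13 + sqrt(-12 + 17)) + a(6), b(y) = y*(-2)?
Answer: 1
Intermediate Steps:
b(y) = -2*y
a(R) = -8/R (a(R) = (-2*4)/R = -8/R)
L = -43/3 + sqrt(5) (L = (-13 + sqrt(-12 + 17)) - 8/6 = (-13 + sqrt(5)) - 8*1/6 = (-13 + sqrt(5)) - 4/3 = -43/3 + sqrt(5) ≈ -12.097)
B(p) = 1 (B(p) = p/p = 1)
1/B(L) = 1/1 = 1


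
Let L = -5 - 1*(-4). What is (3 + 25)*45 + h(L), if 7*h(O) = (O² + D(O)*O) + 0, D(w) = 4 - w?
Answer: 8816/7 ≈ 1259.4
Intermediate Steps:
L = -1 (L = -5 + 4 = -1)
h(O) = O²/7 + O*(4 - O)/7 (h(O) = ((O² + (4 - O)*O) + 0)/7 = ((O² + O*(4 - O)) + 0)/7 = (O² + O*(4 - O))/7 = O²/7 + O*(4 - O)/7)
(3 + 25)*45 + h(L) = (3 + 25)*45 + (4/7)*(-1) = 28*45 - 4/7 = 1260 - 4/7 = 8816/7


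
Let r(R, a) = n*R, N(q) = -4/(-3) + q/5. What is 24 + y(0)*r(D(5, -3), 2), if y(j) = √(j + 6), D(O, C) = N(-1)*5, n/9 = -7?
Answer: 24 - 357*√6 ≈ -850.47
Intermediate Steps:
N(q) = 4/3 + q/5 (N(q) = -4*(-⅓) + q*(⅕) = 4/3 + q/5)
n = -63 (n = 9*(-7) = -63)
D(O, C) = 17/3 (D(O, C) = (4/3 + (⅕)*(-1))*5 = (4/3 - ⅕)*5 = (17/15)*5 = 17/3)
r(R, a) = -63*R
y(j) = √(6 + j)
24 + y(0)*r(D(5, -3), 2) = 24 + √(6 + 0)*(-63*17/3) = 24 + √6*(-357) = 24 - 357*√6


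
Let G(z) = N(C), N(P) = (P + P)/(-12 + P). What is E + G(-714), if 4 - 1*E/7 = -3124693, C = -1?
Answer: 284347429/13 ≈ 2.1873e+7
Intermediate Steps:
E = 21872879 (E = 28 - 7*(-3124693) = 28 + 21872851 = 21872879)
N(P) = 2*P/(-12 + P) (N(P) = (2*P)/(-12 + P) = 2*P/(-12 + P))
G(z) = 2/13 (G(z) = 2*(-1)/(-12 - 1) = 2*(-1)/(-13) = 2*(-1)*(-1/13) = 2/13)
E + G(-714) = 21872879 + 2/13 = 284347429/13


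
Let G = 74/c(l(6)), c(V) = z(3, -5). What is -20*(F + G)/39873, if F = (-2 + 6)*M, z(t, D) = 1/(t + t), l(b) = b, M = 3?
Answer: -3040/13291 ≈ -0.22873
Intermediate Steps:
z(t, D) = 1/(2*t)
c(V) = 1/6 (c(V) = (1/2)/3 = (1/2)*(1/3) = 1/6)
G = 444 (G = 74/(1/6) = 74*6 = 444)
F = 12 (F = (-2 + 6)*3 = 4*3 = 12)
-20*(F + G)/39873 = -20*(12 + 444)/39873 = -20*456*(1/39873) = -9120*1/39873 = -3040/13291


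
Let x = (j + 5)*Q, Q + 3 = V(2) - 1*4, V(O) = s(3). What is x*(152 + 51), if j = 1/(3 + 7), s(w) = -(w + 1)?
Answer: -113883/10 ≈ -11388.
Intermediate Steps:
s(w) = -1 - w (s(w) = -(1 + w) = -1 - w)
V(O) = -4 (V(O) = -1 - 1*3 = -1 - 3 = -4)
j = ⅒ (j = 1/10 = ⅒ ≈ 0.10000)
Q = -11 (Q = -3 + (-4 - 1*4) = -3 + (-4 - 4) = -3 - 8 = -11)
x = -561/10 (x = (⅒ + 5)*(-11) = (51/10)*(-11) = -561/10 ≈ -56.100)
x*(152 + 51) = -561*(152 + 51)/10 = -561/10*203 = -113883/10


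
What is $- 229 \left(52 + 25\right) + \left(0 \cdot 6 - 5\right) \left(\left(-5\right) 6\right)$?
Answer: $-17483$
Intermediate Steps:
$- 229 \left(52 + 25\right) + \left(0 \cdot 6 - 5\right) \left(\left(-5\right) 6\right) = \left(-229\right) 77 + \left(0 - 5\right) \left(-30\right) = -17633 - -150 = -17633 + 150 = -17483$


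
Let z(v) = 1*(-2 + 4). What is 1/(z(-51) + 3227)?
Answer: 1/3229 ≈ 0.00030969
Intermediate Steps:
z(v) = 2 (z(v) = 1*2 = 2)
1/(z(-51) + 3227) = 1/(2 + 3227) = 1/3229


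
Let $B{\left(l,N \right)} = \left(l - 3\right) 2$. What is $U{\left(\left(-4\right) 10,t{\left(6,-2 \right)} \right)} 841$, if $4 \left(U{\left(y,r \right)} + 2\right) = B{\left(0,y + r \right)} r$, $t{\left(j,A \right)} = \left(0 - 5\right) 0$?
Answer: $-1682$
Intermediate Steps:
$t{\left(j,A \right)} = 0$ ($t{\left(j,A \right)} = \left(-5\right) 0 = 0$)
$B{\left(l,N \right)} = -6 + 2 l$ ($B{\left(l,N \right)} = \left(-3 + l\right) 2 = -6 + 2 l$)
$U{\left(y,r \right)} = -2 - \frac{3 r}{2}$ ($U{\left(y,r \right)} = -2 + \frac{\left(-6 + 2 \cdot 0\right) r}{4} = -2 + \frac{\left(-6 + 0\right) r}{4} = -2 + \frac{\left(-6\right) r}{4} = -2 - \frac{3 r}{2}$)
$U{\left(\left(-4\right) 10,t{\left(6,-2 \right)} \right)} 841 = \left(-2 - 0\right) 841 = \left(-2 + 0\right) 841 = \left(-2\right) 841 = -1682$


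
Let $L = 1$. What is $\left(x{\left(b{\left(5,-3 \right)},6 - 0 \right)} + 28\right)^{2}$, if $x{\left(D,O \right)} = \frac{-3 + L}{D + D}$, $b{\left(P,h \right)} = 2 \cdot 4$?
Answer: $\frac{49729}{64} \approx 777.02$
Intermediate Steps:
$b{\left(P,h \right)} = 8$
$x{\left(D,O \right)} = - \frac{1}{D}$ ($x{\left(D,O \right)} = \frac{-3 + 1}{D + D} = - \frac{2}{2 D} = - 2 \frac{1}{2 D} = - \frac{1}{D}$)
$\left(x{\left(b{\left(5,-3 \right)},6 - 0 \right)} + 28\right)^{2} = \left(- \frac{1}{8} + 28\right)^{2} = \left(\frac{223}{8}\right)^{2} = \frac{49729}{64}$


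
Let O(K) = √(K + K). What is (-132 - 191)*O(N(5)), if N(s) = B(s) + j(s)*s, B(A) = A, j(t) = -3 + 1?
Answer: -323*I*√10 ≈ -1021.4*I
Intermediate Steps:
j(t) = -2
N(s) = -s (N(s) = s - 2*s = -s)
O(K) = √2*√K (O(K) = √(2*K) = √2*√K)
(-132 - 191)*O(N(5)) = (-132 - 191)*(√2*√(-1*5)) = -323*√2*√(-5) = -323*√2*I*√5 = -323*I*√10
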